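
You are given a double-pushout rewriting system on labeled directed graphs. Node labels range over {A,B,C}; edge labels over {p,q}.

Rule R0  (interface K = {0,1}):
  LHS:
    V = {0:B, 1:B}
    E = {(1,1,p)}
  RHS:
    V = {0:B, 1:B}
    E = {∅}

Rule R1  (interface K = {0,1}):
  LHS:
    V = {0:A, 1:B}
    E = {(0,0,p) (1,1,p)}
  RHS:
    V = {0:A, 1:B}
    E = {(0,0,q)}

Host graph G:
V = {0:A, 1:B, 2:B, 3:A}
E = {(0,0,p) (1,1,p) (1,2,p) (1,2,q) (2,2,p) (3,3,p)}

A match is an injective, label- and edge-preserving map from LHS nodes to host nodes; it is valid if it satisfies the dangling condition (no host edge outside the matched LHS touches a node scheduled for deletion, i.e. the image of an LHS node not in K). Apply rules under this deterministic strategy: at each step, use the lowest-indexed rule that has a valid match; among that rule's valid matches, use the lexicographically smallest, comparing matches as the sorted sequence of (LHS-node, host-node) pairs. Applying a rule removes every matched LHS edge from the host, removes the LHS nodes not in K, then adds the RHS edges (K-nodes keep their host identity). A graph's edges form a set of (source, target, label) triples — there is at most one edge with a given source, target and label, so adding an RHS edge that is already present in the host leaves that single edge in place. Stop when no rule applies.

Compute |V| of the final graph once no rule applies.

start.  V:4 E:6  edges: 0-p->0 1-p->1 1-p->2 1-q->2 2-p->2 3-p->3
1. fire R0 via {0↦1, 1↦2}  →  V:4 E:5  edges: 0-p->0 1-p->1 1-p->2 1-q->2 3-p->3
2. fire R0 via {0↦2, 1↦1}  →  V:4 E:4  edges: 0-p->0 1-p->2 1-q->2 3-p->3
normal form: no rule applies after step 2
NF nodes: {0:A, 1:B, 2:B, 3:A}

Answer: 4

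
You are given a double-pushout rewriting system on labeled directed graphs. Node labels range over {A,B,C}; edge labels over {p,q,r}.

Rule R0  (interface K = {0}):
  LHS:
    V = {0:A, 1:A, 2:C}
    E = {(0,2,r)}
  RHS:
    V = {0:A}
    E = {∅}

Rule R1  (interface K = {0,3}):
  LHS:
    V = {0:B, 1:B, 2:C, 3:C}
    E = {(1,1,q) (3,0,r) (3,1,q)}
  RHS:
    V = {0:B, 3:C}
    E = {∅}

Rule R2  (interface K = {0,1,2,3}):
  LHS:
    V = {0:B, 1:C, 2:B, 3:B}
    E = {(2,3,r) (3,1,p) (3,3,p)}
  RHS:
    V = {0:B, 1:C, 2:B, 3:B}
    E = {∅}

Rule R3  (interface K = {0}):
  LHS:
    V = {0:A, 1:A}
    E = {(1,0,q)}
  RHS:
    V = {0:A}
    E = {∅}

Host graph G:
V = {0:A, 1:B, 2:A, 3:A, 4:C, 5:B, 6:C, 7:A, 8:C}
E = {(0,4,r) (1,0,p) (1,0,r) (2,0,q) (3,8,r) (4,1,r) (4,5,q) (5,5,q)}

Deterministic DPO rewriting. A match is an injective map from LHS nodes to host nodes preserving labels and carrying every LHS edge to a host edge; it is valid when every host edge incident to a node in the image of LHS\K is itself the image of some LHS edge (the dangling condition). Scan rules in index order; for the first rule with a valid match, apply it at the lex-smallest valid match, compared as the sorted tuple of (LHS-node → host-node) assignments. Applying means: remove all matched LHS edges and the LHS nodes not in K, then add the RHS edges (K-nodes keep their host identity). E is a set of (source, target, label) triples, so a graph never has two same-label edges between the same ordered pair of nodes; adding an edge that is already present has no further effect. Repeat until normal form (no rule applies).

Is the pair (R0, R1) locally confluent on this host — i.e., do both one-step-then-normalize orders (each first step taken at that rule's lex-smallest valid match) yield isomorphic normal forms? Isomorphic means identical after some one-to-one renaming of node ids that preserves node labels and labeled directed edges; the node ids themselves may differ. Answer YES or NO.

Answer: NO

Steps:
branch R0-first: apply at {0↦3, 1↦7, 2↦8} → |E|=7, then 3 more step(s) → NF |V|=2 |E|=2 V={0:A, 1:B} E=1-p->0 1-r->0
branch R1-first: apply at {0↦1, 1↦5, 2↦6, 3↦4} → |E|=5, then 2 more step(s) → NF |V|=4 |E|=3 V={0:A, 1:B, 3:A, 8:C} E=1-p->0 1-r->0 3-r->8
graphs not isomorphic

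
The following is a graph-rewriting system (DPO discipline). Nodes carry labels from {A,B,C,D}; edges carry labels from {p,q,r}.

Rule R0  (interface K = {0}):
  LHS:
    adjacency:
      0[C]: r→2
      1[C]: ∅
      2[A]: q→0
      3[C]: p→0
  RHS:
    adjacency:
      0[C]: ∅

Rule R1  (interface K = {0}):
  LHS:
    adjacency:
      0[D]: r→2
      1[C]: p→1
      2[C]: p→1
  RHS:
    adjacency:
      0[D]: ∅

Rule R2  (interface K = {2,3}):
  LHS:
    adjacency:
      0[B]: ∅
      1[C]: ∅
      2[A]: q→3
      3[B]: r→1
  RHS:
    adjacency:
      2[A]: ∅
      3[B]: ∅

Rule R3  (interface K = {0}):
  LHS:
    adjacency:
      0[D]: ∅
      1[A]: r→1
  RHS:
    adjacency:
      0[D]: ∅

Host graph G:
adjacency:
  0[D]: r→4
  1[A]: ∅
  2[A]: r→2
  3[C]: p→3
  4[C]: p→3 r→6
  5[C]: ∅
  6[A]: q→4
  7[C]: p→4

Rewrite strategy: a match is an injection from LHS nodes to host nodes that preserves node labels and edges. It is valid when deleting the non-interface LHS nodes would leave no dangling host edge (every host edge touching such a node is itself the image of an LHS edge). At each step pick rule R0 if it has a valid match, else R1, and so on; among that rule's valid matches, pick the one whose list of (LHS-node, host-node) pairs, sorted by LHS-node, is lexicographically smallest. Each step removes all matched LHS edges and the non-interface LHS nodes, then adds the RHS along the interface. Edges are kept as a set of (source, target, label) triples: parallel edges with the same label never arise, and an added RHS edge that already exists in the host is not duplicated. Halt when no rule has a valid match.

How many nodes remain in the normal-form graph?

[0] host  ⇒  8 nodes, 7 edges  {0-r->4 2-r->2 3-p->3 4-p->3 4-r->6 6-q->4 7-p->4}
[1] R0 @ {0↦4, 1↦5, 2↦6, 3↦7}  ⇒  5 nodes, 4 edges  {0-r->4 2-r->2 3-p->3 4-p->3}
[2] R1 @ {0↦0, 1↦3, 2↦4}  ⇒  3 nodes, 1 edges  {2-r->2}
[3] R3 @ {0↦0, 1↦2}  ⇒  2 nodes, 0 edges  {∅}
halt: no rule applies after step 3
NF nodes: {0:D, 1:A}

Answer: 2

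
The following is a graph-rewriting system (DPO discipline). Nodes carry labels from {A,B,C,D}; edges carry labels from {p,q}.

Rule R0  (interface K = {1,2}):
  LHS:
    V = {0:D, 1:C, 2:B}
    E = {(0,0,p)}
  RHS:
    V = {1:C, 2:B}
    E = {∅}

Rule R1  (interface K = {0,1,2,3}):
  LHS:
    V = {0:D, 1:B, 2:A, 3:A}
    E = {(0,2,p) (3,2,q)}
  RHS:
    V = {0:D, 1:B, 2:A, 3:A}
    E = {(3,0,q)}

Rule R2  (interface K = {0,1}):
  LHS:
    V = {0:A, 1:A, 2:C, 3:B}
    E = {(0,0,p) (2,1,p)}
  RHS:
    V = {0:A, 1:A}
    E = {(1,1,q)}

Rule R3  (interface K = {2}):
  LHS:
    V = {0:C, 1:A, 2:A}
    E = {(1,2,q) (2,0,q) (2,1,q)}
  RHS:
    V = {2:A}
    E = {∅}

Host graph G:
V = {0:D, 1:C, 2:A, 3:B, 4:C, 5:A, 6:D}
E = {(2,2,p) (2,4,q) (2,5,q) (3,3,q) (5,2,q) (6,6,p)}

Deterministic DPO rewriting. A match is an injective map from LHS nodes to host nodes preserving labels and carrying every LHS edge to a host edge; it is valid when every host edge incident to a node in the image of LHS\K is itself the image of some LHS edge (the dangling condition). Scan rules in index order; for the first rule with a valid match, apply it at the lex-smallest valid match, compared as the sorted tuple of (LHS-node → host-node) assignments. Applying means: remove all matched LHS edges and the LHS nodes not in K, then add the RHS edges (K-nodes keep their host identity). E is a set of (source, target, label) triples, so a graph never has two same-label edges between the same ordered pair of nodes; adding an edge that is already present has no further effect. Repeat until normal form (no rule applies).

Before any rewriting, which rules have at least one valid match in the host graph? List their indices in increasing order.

Answer: [R0,R3]

Derivation:
R0: 2 valid matches — {0↦6, 1↦1, 2↦3}, {0↦6, 1↦4, 2↦3}
R1: no valid match — LHS pattern not found
R2: no valid match — LHS pattern not found
R3: 1 valid match — {0↦4, 1↦5, 2↦2}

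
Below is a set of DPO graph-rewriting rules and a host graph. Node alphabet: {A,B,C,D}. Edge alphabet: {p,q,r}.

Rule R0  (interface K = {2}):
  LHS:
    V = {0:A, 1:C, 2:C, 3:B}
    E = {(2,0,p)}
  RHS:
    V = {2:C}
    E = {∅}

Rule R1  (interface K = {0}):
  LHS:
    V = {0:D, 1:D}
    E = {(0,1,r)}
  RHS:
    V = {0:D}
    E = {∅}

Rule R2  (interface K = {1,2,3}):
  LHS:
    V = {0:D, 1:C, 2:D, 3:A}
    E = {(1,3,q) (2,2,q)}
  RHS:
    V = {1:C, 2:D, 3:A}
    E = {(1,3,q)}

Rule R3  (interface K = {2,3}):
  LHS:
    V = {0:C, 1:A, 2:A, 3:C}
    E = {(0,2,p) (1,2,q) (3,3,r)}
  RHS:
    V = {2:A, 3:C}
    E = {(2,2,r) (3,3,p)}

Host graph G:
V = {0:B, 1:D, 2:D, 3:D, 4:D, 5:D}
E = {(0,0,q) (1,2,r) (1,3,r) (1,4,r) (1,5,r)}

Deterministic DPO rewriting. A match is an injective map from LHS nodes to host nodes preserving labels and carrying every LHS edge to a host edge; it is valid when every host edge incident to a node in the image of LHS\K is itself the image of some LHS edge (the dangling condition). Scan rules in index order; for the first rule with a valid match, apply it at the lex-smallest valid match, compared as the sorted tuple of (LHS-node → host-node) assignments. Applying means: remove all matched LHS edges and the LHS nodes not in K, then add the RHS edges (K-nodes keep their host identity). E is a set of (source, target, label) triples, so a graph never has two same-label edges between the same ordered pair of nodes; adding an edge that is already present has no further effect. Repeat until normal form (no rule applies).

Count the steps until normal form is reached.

Answer: 4

Rewrite trace:
initial: |V|=6 |E|=5  E = 0-q->0 1-r->2 1-r->3 1-r->4 1-r->5
step 1: apply R1 at {0↦1, 1↦2}  → |V|=5 |E|=4  E = 0-q->0 1-r->3 1-r->4 1-r->5
step 2: apply R1 at {0↦1, 1↦3}  → |V|=4 |E|=3  E = 0-q->0 1-r->4 1-r->5
step 3: apply R1 at {0↦1, 1↦4}  → |V|=3 |E|=2  E = 0-q->0 1-r->5
step 4: apply R1 at {0↦1, 1↦5}  → |V|=2 |E|=1  E = 0-q->0
normal form: no rule applies after step 4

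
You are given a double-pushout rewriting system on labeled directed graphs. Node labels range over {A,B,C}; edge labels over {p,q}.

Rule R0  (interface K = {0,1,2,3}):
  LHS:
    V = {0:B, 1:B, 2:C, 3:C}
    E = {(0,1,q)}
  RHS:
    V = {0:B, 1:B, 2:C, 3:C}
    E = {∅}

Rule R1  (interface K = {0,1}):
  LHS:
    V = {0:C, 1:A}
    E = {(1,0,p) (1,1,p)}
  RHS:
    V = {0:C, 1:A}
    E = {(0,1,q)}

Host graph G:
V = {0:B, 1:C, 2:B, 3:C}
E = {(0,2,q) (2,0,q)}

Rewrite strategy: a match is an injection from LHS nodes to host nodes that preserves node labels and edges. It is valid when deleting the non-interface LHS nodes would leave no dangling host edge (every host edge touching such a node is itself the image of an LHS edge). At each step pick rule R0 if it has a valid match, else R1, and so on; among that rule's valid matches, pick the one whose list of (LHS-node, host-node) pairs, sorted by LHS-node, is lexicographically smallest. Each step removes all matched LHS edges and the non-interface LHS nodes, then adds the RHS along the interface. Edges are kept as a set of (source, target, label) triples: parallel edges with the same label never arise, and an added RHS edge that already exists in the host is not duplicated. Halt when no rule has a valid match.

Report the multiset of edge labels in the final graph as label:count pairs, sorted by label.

initial: |V|=4 |E|=2  E = 0-q->2 2-q->0
step 1: apply R0 at {0↦0, 1↦2, 2↦1, 3↦3}  → |V|=4 |E|=1  E = 2-q->0
step 2: apply R0 at {0↦2, 1↦0, 2↦1, 3↦3}  → |V|=4 |E|=0  E = ∅
final graph: no rule applies after step 2
NF edges: []

Answer: (no edges)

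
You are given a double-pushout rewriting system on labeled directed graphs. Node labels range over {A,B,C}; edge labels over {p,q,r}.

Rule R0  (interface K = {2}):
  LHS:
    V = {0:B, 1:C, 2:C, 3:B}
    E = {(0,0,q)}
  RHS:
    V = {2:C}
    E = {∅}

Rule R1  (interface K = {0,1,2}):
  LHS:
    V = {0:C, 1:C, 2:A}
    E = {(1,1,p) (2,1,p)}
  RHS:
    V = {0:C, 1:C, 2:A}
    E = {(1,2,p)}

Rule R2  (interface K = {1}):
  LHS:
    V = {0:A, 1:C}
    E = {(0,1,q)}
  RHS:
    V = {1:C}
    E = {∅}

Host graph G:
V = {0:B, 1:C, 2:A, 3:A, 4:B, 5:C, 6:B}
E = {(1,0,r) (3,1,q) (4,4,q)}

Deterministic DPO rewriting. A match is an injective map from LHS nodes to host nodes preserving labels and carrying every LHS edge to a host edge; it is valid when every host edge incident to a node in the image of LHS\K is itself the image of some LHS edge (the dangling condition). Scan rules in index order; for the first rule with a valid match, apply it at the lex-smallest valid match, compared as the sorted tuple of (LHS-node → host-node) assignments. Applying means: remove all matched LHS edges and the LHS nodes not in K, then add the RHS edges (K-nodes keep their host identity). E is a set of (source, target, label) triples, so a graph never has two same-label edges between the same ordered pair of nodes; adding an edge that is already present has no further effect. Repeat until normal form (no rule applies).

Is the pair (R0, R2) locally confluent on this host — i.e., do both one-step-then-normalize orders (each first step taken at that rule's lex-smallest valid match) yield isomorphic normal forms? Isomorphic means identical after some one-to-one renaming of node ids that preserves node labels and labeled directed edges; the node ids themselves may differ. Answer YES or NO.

branch R0-first: apply at {0↦4, 1↦5, 2↦1, 3↦6} → |E|=2, then 1 more step(s) → NF |V|=3 |E|=1 V={0:B, 1:C, 2:A} E=1-r->0
branch R2-first: apply at {0↦3, 1↦1} → |E|=2, then 1 more step(s) → NF |V|=3 |E|=1 V={0:B, 1:C, 2:A} E=1-r->0
graphs isomorphic (equal up to label-preserving node renaming)

Answer: YES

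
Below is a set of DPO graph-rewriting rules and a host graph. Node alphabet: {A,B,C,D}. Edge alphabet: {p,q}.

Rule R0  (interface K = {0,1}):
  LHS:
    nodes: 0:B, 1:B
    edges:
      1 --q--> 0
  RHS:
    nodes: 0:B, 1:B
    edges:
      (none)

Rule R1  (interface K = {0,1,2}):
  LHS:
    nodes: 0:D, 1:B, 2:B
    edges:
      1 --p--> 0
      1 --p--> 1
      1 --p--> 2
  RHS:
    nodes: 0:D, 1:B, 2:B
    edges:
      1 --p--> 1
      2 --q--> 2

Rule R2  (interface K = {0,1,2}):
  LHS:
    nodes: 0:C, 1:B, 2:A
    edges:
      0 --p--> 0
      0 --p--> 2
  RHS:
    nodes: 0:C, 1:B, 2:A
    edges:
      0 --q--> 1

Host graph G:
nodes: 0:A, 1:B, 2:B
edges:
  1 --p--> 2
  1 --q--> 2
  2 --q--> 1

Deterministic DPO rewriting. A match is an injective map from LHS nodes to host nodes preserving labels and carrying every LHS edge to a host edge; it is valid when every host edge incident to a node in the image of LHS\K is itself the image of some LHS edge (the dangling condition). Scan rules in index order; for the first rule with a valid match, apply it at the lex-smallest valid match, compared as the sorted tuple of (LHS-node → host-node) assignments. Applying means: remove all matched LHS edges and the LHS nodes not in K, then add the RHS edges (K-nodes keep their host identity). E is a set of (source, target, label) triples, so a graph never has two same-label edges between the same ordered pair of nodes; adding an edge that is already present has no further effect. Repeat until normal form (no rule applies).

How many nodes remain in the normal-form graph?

Answer: 3

Steps:
start.  V:3 E:3  edges: 1-p->2 1-q->2 2-q->1
1. fire R0 via {0↦1, 1↦2}  →  V:3 E:2  edges: 1-p->2 1-q->2
2. fire R0 via {0↦2, 1↦1}  →  V:3 E:1  edges: 1-p->2
normal form: no rule applies after step 2
NF nodes: {0:A, 1:B, 2:B}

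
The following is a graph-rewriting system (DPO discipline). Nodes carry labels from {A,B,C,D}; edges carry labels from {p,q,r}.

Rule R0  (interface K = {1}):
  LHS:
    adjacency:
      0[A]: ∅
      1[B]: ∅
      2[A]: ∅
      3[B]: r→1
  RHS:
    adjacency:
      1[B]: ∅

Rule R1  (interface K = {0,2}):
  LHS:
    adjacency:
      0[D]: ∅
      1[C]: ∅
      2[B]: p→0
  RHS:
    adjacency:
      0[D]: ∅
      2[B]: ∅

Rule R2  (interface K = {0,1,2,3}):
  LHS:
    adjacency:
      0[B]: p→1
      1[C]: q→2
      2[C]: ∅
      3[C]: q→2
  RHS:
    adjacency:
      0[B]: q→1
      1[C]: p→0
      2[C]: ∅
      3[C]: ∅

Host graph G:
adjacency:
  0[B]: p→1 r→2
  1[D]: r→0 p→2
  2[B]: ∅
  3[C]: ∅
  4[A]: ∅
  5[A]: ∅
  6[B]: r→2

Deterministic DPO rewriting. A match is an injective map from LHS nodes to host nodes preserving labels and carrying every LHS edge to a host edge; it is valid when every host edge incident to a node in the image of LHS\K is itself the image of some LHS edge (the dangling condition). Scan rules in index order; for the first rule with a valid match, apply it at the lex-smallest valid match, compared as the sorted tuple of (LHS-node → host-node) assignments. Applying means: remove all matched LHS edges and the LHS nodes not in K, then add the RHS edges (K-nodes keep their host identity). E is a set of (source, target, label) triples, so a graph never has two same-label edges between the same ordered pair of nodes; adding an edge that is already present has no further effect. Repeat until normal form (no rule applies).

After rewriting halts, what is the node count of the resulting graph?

Answer: 3

Steps:
initial: |V|=7 |E|=5  E = 0-p->1 0-r->2 1-r->0 1-p->2 6-r->2
step 1: apply R0 at {0↦4, 1↦2, 2↦5, 3↦6}  → |V|=4 |E|=4  E = 0-p->1 0-r->2 1-r->0 1-p->2
step 2: apply R1 at {0↦1, 1↦3, 2↦0}  → |V|=3 |E|=3  E = 0-r->2 1-r->0 1-p->2
halt: no rule applies after step 2
NF nodes: {0:B, 1:D, 2:B}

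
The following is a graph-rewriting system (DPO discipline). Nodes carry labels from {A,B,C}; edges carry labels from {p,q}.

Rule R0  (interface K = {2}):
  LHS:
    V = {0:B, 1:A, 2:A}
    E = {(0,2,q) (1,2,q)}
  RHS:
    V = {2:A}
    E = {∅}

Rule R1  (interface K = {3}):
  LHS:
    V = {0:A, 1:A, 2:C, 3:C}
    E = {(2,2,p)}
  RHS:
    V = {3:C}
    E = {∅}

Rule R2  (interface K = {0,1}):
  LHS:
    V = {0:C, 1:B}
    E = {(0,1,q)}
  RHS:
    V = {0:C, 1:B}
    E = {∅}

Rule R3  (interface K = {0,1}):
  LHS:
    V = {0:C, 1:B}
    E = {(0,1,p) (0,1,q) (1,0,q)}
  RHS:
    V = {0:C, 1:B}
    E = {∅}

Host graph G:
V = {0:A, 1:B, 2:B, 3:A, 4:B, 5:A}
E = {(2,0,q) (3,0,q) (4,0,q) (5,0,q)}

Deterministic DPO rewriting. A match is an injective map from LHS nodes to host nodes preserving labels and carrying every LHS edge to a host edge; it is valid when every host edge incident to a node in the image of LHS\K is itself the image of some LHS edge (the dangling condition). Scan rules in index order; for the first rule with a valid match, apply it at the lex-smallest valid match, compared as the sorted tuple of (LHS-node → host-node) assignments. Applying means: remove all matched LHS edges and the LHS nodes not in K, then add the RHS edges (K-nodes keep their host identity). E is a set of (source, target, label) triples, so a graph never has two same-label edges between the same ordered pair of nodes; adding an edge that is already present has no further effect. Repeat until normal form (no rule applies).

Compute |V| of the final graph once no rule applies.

Answer: 2

Steps:
start.  V:6 E:4  edges: 2-q->0 3-q->0 4-q->0 5-q->0
1. fire R0 via {0↦2, 1↦3, 2↦0}  →  V:4 E:2  edges: 4-q->0 5-q->0
2. fire R0 via {0↦4, 1↦5, 2↦0}  →  V:2 E:0  edges: ∅
halt: no rule applies after step 2
NF nodes: {0:A, 1:B}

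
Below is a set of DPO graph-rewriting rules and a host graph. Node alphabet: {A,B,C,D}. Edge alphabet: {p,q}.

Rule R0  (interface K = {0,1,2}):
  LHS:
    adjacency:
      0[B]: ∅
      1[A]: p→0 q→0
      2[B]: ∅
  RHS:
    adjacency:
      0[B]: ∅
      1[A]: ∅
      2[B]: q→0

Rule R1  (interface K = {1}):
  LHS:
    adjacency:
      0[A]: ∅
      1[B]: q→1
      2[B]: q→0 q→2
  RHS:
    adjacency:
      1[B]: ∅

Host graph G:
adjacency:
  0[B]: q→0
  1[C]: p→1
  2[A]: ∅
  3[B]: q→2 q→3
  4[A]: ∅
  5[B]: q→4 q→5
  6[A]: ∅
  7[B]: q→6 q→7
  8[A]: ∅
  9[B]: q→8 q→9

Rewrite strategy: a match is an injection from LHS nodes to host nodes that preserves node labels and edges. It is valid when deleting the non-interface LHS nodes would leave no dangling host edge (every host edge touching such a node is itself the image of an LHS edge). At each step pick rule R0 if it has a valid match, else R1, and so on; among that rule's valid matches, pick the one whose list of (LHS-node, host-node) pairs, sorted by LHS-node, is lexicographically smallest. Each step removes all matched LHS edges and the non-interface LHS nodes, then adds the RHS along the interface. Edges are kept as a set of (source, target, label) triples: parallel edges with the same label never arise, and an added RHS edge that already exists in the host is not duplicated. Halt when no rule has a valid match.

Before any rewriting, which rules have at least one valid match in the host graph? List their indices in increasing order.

Answer: [R1]

Steps:
R0: no valid match — LHS pattern not found
R1: 16 valid matches — {0↦2, 1↦0, 2↦3}, {0↦2, 1↦5, 2↦3}, {0↦2, 1↦7, 2↦3} (+13 more)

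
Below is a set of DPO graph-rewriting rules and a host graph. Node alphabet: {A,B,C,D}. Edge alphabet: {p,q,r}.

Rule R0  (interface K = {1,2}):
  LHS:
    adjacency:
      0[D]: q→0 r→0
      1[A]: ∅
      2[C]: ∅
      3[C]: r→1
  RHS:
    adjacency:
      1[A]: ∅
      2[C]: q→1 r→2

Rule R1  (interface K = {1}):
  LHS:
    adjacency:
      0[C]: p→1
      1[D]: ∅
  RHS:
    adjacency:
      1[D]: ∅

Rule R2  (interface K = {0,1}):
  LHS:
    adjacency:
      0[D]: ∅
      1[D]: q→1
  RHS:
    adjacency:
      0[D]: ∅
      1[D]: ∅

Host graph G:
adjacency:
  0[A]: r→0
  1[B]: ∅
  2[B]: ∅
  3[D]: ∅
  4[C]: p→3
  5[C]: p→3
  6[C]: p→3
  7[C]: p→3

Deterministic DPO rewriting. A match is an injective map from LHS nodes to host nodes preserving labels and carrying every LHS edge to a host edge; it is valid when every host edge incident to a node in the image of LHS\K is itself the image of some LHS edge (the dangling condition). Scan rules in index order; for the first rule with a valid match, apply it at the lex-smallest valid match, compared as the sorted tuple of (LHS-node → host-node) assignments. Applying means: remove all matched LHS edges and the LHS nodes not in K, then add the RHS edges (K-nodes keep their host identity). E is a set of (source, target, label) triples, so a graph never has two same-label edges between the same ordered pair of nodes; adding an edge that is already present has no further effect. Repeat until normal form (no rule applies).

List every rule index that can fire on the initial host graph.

Answer: [R1]

Steps:
R0: no valid match — LHS pattern not found
R1: 4 valid matches — {0↦4, 1↦3}, {0↦5, 1↦3}, {0↦6, 1↦3} (+1 more)
R2: no valid match — LHS pattern not found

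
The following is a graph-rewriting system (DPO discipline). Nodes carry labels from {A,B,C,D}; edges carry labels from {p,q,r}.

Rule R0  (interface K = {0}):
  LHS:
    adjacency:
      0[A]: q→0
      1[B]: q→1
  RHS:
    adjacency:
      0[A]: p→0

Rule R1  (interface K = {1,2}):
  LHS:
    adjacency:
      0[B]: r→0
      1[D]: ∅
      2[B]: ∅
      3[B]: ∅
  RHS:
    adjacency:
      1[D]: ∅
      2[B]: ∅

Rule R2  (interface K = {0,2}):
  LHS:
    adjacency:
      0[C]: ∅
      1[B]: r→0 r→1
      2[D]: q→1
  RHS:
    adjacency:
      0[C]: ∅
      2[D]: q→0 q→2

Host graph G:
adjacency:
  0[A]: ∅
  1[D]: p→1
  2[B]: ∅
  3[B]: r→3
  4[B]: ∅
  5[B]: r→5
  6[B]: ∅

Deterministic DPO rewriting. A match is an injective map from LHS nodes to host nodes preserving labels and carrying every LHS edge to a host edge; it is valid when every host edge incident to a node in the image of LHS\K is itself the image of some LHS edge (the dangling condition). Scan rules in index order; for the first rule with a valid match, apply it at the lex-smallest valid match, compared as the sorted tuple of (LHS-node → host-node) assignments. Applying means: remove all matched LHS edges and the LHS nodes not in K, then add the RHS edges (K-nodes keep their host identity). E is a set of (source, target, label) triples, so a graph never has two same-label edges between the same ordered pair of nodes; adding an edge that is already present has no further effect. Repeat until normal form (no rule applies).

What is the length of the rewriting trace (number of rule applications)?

Answer: 2

Steps:
[0] host  ⇒  7 nodes, 3 edges  {1-p->1 3-r->3 5-r->5}
[1] R1 @ {0↦3, 1↦1, 2↦2, 3↦4}  ⇒  5 nodes, 2 edges  {1-p->1 5-r->5}
[2] R1 @ {0↦5, 1↦1, 2↦2, 3↦6}  ⇒  3 nodes, 1 edges  {1-p->1}
final graph: no rule applies after step 2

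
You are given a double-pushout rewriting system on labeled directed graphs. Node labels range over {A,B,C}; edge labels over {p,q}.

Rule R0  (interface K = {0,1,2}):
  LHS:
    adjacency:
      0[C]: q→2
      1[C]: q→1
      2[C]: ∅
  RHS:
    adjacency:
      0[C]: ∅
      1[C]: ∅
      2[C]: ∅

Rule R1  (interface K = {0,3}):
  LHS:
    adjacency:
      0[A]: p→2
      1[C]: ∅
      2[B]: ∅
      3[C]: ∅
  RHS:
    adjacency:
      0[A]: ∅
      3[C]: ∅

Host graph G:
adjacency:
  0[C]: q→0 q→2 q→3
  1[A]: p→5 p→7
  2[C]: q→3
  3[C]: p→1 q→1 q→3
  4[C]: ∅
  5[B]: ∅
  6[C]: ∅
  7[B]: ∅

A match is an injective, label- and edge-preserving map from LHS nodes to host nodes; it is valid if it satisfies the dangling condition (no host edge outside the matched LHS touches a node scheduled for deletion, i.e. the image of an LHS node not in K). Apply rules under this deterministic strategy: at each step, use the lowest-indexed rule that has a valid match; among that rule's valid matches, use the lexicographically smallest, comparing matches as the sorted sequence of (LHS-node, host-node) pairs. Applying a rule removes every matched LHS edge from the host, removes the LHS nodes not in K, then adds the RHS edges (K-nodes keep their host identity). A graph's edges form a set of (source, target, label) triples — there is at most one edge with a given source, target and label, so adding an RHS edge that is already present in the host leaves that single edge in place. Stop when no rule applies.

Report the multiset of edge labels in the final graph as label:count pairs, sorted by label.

start.  V:8 E:9  edges: 0-q->0 0-q->2 0-q->3 1-p->5 1-p->7 2-q->3 3-p->1 3-q->1 3-q->3
1. fire R0 via {0↦0, 1↦3, 2↦2}  →  V:8 E:7  edges: 0-q->0 0-q->3 1-p->5 1-p->7 2-q->3 3-p->1 3-q->1
2. fire R0 via {0↦2, 1↦0, 2↦3}  →  V:8 E:5  edges: 0-q->3 1-p->5 1-p->7 3-p->1 3-q->1
3. fire R1 via {0↦1, 1↦2, 2↦5, 3↦0}  →  V:6 E:4  edges: 0-q->3 1-p->7 3-p->1 3-q->1
4. fire R1 via {0↦1, 1↦4, 2↦7, 3↦0}  →  V:4 E:3  edges: 0-q->3 3-p->1 3-q->1
halt: no rule applies after step 4
NF edges: [(0, 3, 'q'), (3, 1, 'p'), (3, 1, 'q')]

Answer: p:1 q:2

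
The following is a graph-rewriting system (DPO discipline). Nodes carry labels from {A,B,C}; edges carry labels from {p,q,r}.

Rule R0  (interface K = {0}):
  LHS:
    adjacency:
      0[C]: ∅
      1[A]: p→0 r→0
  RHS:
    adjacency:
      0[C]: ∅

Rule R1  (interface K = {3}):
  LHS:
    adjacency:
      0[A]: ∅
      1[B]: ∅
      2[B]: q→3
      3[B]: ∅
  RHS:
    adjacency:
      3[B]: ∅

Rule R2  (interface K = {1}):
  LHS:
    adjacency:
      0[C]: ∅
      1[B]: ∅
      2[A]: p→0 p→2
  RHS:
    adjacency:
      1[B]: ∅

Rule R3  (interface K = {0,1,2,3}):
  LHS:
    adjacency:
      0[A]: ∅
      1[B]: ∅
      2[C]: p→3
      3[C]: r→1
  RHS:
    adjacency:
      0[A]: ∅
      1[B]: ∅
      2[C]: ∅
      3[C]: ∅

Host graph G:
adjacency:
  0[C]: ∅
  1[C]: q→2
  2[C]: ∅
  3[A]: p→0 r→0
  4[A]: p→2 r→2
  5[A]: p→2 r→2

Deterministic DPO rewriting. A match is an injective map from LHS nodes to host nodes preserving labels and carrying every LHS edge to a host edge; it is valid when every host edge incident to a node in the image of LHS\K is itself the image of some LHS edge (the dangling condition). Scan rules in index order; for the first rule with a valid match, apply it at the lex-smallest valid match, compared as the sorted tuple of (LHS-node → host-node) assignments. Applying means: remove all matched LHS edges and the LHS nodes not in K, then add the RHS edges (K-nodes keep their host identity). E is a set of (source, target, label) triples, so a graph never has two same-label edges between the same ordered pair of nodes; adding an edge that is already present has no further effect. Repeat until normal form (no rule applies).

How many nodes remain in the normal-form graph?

Answer: 3

Steps:
[0] host  ⇒  6 nodes, 7 edges  {1-q->2 3-p->0 3-r->0 4-p->2 4-r->2 5-p->2 5-r->2}
[1] R0 @ {0↦0, 1↦3}  ⇒  5 nodes, 5 edges  {1-q->2 4-p->2 4-r->2 5-p->2 5-r->2}
[2] R0 @ {0↦2, 1↦4}  ⇒  4 nodes, 3 edges  {1-q->2 5-p->2 5-r->2}
[3] R0 @ {0↦2, 1↦5}  ⇒  3 nodes, 1 edges  {1-q->2}
normal form: no rule applies after step 3
NF nodes: {0:C, 1:C, 2:C}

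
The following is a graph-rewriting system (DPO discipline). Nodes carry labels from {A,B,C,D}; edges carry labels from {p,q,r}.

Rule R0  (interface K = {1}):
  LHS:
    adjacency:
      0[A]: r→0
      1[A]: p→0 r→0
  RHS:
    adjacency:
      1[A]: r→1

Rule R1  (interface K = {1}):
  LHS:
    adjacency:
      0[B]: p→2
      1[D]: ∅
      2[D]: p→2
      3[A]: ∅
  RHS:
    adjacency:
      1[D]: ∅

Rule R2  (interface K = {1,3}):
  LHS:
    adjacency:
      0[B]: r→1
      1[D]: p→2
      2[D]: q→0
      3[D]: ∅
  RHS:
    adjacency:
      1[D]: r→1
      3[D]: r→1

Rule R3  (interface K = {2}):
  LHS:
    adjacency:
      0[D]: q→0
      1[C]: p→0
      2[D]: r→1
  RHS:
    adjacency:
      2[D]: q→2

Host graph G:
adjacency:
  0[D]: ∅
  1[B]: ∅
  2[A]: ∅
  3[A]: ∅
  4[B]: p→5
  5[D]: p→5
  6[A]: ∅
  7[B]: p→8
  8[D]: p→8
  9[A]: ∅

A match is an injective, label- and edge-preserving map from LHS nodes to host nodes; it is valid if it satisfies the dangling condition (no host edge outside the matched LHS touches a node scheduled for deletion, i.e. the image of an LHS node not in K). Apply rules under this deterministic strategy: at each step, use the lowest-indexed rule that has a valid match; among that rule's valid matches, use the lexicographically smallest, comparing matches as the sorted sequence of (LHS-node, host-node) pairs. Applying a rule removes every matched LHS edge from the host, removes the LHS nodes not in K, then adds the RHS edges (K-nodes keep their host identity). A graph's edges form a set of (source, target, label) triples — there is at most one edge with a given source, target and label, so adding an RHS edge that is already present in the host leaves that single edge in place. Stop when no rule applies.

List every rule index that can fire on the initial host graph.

R0: no valid match — LHS pattern not found
R1: 16 valid matches — {0↦4, 1↦0, 2↦5, 3↦2}, {0↦4, 1↦0, 2↦5, 3↦3}, {0↦4, 1↦0, 2↦5, 3↦6} (+13 more)
R2: no valid match — LHS pattern not found
R3: no valid match — LHS pattern not found

Answer: [R1]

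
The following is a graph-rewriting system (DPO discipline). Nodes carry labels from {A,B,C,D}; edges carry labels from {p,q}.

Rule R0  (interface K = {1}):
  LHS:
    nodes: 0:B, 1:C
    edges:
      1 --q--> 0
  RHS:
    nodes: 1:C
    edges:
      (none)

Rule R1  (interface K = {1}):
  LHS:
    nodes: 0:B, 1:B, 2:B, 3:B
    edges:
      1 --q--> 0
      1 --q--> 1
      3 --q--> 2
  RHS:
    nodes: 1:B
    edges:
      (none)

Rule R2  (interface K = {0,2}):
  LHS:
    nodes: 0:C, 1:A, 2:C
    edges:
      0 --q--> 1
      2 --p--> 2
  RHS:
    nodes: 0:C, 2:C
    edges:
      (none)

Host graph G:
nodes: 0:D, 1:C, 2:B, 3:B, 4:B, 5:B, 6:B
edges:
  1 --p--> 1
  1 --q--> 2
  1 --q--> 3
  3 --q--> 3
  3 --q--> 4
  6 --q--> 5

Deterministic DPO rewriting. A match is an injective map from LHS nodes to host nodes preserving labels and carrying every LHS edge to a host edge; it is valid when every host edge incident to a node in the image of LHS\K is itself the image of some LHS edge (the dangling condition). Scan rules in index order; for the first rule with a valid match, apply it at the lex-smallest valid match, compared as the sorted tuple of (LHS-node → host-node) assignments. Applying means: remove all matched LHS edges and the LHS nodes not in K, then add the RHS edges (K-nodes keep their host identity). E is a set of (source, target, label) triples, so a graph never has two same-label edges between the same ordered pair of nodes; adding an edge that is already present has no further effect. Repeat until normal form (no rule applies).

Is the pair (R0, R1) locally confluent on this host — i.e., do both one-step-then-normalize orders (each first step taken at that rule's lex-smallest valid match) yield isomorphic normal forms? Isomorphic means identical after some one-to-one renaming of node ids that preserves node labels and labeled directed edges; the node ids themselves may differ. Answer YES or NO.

Answer: YES

Derivation:
branch R0-first: apply at {0↦2, 1↦1} → |E|=5, then 2 more step(s) → NF |V|=2 |E|=1 V={0:D, 1:C} E=1-p->1
branch R1-first: apply at {0↦4, 1↦3, 2↦5, 3↦6} → |E|=3, then 2 more step(s) → NF |V|=2 |E|=1 V={0:D, 1:C} E=1-p->1
graphs isomorphic (equal up to label-preserving node renaming)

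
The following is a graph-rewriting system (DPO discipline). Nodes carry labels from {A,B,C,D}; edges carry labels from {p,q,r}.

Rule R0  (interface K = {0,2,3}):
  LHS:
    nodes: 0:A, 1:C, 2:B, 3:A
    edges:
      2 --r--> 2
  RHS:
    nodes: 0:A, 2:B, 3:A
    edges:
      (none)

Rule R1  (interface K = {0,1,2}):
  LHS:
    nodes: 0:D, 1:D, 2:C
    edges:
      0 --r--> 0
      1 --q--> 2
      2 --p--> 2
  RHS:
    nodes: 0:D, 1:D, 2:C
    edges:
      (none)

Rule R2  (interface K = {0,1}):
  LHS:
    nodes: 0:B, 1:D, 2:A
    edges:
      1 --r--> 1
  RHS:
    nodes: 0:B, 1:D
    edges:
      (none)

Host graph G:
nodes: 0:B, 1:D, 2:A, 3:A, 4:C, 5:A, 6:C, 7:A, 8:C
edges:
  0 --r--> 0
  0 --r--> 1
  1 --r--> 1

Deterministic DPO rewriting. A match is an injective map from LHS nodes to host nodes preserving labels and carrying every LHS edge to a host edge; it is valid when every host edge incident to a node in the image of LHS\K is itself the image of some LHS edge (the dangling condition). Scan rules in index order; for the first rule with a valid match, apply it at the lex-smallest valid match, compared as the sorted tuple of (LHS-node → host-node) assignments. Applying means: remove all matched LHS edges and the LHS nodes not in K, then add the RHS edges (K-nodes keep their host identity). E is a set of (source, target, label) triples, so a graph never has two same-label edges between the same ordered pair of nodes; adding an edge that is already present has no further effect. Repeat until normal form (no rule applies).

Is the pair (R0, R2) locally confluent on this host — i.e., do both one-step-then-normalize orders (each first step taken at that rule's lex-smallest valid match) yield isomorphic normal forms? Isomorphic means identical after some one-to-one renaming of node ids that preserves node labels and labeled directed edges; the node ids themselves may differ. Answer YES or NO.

Answer: YES

Rewrite trace:
branch R0-first: apply at {0↦2, 1↦4, 2↦0, 3↦3} → |E|=2, then 1 more step(s) → NF |V|=7 |E|=1 V={0:B, 1:D, 3:A, 5:A, 6:C, 7:A, 8:C} E=0-r->1
branch R2-first: apply at {0↦0, 1↦1, 2↦2} → |E|=2, then 1 more step(s) → NF |V|=7 |E|=1 V={0:B, 1:D, 3:A, 5:A, 6:C, 7:A, 8:C} E=0-r->1
graphs isomorphic (equal up to label-preserving node renaming)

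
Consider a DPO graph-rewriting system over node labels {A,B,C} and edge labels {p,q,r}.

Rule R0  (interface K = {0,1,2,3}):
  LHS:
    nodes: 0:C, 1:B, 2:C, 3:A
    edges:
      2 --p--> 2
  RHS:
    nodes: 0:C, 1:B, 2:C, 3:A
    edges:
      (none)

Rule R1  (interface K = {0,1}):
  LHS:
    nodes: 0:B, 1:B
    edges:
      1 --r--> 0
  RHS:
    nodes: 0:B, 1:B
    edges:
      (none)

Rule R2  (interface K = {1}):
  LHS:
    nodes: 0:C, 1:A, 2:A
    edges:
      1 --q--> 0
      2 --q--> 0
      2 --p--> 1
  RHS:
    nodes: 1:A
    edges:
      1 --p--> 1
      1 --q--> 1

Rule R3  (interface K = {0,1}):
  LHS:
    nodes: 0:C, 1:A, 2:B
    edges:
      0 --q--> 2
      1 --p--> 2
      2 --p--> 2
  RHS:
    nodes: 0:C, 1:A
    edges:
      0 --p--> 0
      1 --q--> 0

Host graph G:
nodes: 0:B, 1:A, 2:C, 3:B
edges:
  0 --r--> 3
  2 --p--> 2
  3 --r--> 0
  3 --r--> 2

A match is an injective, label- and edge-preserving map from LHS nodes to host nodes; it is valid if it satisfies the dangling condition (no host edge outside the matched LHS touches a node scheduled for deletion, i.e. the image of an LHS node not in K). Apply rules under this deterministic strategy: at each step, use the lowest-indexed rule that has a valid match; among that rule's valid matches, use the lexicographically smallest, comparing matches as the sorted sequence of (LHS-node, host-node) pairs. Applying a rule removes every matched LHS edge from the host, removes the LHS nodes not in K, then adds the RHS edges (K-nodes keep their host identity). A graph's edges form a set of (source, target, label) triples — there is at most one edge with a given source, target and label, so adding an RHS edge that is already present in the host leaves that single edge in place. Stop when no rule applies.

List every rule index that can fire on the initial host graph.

R0: no valid match — LHS pattern not found
R1: 2 valid matches — {0↦0, 1↦3}, {0↦3, 1↦0}
R2: no valid match — LHS pattern not found
R3: no valid match — LHS pattern not found

Answer: [R1]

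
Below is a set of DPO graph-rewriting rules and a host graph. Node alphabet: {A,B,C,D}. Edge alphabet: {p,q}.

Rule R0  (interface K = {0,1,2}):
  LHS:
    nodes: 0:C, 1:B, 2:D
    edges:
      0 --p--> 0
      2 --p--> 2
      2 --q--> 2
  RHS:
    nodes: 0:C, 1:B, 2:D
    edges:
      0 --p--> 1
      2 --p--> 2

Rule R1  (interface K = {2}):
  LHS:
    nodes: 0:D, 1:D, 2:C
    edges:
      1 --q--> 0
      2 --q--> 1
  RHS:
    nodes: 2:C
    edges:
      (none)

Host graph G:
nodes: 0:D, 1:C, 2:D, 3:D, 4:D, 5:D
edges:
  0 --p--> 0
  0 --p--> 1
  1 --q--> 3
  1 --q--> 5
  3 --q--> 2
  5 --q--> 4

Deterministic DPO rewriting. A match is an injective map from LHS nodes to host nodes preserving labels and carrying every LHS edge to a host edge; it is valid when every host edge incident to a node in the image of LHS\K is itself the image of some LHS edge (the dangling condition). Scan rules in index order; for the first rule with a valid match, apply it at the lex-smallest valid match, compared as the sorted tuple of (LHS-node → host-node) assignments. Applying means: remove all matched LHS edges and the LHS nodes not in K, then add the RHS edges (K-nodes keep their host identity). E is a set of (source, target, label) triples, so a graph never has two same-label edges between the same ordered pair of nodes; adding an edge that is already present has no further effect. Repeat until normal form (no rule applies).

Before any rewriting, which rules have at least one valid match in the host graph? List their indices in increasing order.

R0: no valid match — LHS pattern not found
R1: 2 valid matches — {0↦2, 1↦3, 2↦1}, {0↦4, 1↦5, 2↦1}

Answer: [R1]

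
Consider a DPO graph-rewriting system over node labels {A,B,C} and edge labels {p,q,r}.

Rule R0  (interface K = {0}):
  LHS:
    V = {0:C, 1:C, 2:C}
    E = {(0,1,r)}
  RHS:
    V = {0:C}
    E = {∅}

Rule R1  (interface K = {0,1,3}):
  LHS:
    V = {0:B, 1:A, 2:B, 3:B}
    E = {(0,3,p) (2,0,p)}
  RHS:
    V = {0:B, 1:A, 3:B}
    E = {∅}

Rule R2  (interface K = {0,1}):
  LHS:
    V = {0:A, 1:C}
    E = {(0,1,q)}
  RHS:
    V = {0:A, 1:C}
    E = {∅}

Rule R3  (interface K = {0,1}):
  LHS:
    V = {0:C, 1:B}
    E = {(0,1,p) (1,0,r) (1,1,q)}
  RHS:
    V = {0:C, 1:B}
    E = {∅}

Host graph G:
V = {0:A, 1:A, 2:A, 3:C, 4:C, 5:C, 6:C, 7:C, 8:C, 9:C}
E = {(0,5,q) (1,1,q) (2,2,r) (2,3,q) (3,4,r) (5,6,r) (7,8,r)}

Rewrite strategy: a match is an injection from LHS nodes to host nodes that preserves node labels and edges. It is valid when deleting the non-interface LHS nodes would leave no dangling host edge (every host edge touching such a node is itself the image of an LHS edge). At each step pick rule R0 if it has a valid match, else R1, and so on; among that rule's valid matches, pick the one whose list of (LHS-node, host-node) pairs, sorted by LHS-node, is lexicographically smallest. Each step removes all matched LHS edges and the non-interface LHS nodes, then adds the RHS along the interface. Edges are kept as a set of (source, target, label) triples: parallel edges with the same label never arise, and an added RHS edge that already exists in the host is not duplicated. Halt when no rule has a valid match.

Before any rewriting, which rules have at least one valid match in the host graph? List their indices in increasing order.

Answer: [R0,R2]

Steps:
R0: 3 valid matches — {0↦3, 1↦4, 2↦9}, {0↦5, 1↦6, 2↦9}, {0↦7, 1↦8, 2↦9}
R1: no valid match — LHS pattern not found
R2: 2 valid matches — {0↦0, 1↦5}, {0↦2, 1↦3}
R3: no valid match — LHS pattern not found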